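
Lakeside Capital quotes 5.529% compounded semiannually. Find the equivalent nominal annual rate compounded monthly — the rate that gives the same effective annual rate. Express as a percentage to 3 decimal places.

EAR = (1 + 0.05529/2)^2 − 1 = 0.056054.
Solve (1 + r/12)^12 = 1.056054: r/12 = 1.056054^(1/12) − 1 = 0.004555, so r = 0.054664 = 5.466%.

5.466%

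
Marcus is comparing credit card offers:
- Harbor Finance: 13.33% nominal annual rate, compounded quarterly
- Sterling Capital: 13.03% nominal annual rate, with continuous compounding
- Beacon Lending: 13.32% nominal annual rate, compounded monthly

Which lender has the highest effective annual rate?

Beacon Lending

Harbor Finance: (1 + 0.1333/4)^4 − 1 = 14.011%
Sterling Capital: e^0.1303 − 1 = 13.917%
Beacon Lending: (1 + 0.1332/12)^12 − 1 = 14.164%
The highest effective annual rate is Beacon Lending at 14.164%.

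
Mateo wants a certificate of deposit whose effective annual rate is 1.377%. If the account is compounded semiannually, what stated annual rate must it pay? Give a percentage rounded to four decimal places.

(1 + r/2)^2 − 1 = 0.01377, so 1 + r/2 = 1.01377^(1/2).
r/2 = 0.006861, so r = 0.013723 = 1.3723%.

1.3723%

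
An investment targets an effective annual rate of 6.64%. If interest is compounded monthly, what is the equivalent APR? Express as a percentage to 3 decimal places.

(1 + r/12)^12 − 1 = 0.0664, so 1 + r/12 = 1.0664^(1/12).
r/12 = 0.005372, so r = 0.064461 = 6.446%.

6.446%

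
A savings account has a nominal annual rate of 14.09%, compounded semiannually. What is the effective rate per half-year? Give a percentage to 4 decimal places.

7.0450%

With a nominal annual rate compounded semiannually, the periodic rate is the nominal rate divided by 2.
i = 0.1409 / 2 = 0.0704500 = 7.0450%.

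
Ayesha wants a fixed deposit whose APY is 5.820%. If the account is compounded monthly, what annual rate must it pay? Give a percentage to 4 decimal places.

(1 + r/12)^12 − 1 = 0.05820, so 1 + r/12 = 1.05820^(1/12).
r/12 = 0.004725, so r = 0.056703 = 5.6703%.

5.6703%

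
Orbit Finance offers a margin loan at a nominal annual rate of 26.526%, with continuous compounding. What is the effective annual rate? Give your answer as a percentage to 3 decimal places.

30.377%

With continuous compounding, EAR = e^0.26526 − 1.
e^0.26526 = 1.303770, so EAR = 0.303770 = 30.377%.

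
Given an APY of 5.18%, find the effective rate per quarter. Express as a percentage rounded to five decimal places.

The per-quarter rate i satisfies (1 + i)^4 = 1 + 0.0518.
i = 1.0518^(1/4) − 1 = 0.0127058 = 1.27058%.

1.27058%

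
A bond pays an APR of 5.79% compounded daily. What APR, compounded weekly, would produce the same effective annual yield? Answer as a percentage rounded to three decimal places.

EAR = (1 + 0.0579/365)^365 − 1 = 0.059604.
Solve (1 + r/52)^52 = 1.059604: r/52 = 1.059604^(1/52) − 1 = 0.001114, so r = 0.057928 = 5.793%.

5.793%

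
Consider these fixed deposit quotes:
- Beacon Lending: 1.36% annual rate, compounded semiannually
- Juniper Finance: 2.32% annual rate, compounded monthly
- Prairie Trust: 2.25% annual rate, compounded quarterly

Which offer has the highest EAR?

Juniper Finance

Beacon Lending: (1 + 0.0136/2)^2 − 1 = 1.365%
Juniper Finance: (1 + 0.0232/12)^12 − 1 = 2.345%
Prairie Trust: (1 + 0.0225/4)^4 − 1 = 2.269%
The highest effective annual rate is Juniper Finance at 2.345%.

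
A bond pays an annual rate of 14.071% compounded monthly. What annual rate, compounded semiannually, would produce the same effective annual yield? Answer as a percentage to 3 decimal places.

EAR = (1 + 0.14071/12)^12 − 1 = 0.150149.
Solve (1 + r/2)^2 = 1.150149: r/2 = 1.150149^(1/2) − 1 = 0.072450, so r = 0.144900 = 14.490%.

14.490%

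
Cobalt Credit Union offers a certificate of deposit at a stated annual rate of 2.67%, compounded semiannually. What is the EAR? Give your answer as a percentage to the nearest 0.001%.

EAR = (1 + 0.0267/2)^2 − 1.
= 1.026878 − 1 = 2.688%.

2.688%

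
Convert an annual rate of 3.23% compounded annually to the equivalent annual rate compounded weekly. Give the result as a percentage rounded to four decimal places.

3.1799%

Compounded annually, EAR = nominal = 0.032300.
Solve (1 + r/52)^52 = 1.032300: r/52 = 1.032300^(1/52) − 1 = 0.000612, so r = 0.031799 = 3.1799%.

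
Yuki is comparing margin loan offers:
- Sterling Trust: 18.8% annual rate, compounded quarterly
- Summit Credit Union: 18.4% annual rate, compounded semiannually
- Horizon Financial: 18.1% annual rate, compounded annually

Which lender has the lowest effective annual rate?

Horizon Financial

Sterling Trust: (1 + 0.188/4)^4 − 1 = 20.167%
Summit Credit Union: (1 + 0.184/2)^2 − 1 = 19.246%
Horizon Financial: compounded annually, EAR = 18.100%
The lowest effective annual rate is Horizon Financial at 18.100%.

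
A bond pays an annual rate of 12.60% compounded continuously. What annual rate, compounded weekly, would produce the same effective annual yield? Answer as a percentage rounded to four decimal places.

12.6153%

EAR under continuous compounding: e^0.1260 − 1 = 0.134282.
Solve (1 + r/52)^52 = 1.134282: r/52 = 1.134282^(1/52) − 1 = 0.002426, so r = 0.126153 = 12.6153%.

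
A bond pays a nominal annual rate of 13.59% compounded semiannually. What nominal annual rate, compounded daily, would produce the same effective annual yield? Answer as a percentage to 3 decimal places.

EAR = (1 + 0.1359/2)^2 − 1 = 0.140517.
Solve (1 + r/365)^365 = 1.140517: r/365 = 1.140517^(1/365) − 1 = 0.000360, so r = 0.131506 = 13.151%.

13.151%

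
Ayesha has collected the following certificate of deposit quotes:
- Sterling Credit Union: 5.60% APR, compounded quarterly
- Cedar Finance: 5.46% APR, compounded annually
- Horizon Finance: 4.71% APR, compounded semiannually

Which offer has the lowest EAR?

Horizon Finance

Sterling Credit Union: (1 + 0.0560/4)^4 − 1 = 5.719%
Cedar Finance: compounded annually, EAR = 5.460%
Horizon Finance: (1 + 0.0471/2)^2 − 1 = 4.765%
The lowest effective annual rate is Horizon Finance at 4.765%.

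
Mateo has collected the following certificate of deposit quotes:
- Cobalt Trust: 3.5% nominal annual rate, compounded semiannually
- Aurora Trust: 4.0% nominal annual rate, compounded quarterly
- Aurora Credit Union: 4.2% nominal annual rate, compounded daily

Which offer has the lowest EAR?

Cobalt Trust: (1 + 0.035/2)^2 − 1 = 3.531%
Aurora Trust: (1 + 0.040/4)^4 − 1 = 4.060%
Aurora Credit Union: (1 + 0.042/365)^365 − 1 = 4.289%
The lowest effective annual rate is Cobalt Trust at 3.531%.

Cobalt Trust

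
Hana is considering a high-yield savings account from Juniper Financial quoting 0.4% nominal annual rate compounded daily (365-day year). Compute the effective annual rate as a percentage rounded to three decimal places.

0.401%

EAR = (1 + 0.004/365)^365 − 1.
= (1 + 0.000011)^365 − 1 = 1.004008 − 1 = 0.401%.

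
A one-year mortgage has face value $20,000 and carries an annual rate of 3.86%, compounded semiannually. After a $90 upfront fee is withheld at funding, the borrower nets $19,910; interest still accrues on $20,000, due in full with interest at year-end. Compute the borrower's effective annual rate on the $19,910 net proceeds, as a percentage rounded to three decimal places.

4.367%

Amount owed after one year: 20,000 × (1 + 0.0386/2)^2 = 20,000 × 1.038972 = $20,779.45.
Effective rate on net proceeds: 20,779.45 / 19,910 − 1 = 0.043669 = 4.367%.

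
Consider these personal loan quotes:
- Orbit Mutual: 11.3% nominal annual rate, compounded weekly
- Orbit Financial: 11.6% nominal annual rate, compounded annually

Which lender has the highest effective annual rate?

Orbit Mutual

Orbit Mutual: (1 + 0.113/52)^52 − 1 = 11.949%
Orbit Financial: compounded annually, EAR = 11.600%
The highest effective annual rate is Orbit Mutual at 11.949%.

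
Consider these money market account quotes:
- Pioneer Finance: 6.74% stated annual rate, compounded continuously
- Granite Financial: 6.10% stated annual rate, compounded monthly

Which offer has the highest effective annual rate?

Pioneer Finance: e^0.0674 − 1 = 6.972%
Granite Financial: (1 + 0.0610/12)^12 − 1 = 6.273%
The highest effective annual rate is Pioneer Finance at 6.972%.

Pioneer Finance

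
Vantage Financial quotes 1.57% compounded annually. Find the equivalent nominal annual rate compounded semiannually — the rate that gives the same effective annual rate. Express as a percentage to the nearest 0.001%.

1.564%

Compounded annually, EAR = nominal = 0.015700.
Solve (1 + r/2)^2 = 1.015700: r/2 = 1.015700^(1/2) − 1 = 0.007819, so r = 0.015639 = 1.564%.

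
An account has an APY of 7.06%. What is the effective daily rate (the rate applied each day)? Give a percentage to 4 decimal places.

The per-day rate i satisfies (1 + i)^365 = 1 + 0.0706.
i = 1.0706^(1/365) − 1 = 0.0001869 = 0.0187%.

0.0187%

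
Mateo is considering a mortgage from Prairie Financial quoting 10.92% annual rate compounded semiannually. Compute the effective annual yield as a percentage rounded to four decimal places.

11.2181%

EAR = (1 + 0.1092/2)^2 − 1.
= (1 + 0.054600)^2 − 1 = 1.112181 − 1 = 11.2181%.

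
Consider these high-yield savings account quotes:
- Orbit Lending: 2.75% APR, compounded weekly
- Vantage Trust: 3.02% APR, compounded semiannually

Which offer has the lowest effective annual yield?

Orbit Lending: (1 + 0.0275/52)^52 − 1 = 2.787%
Vantage Trust: (1 + 0.0302/2)^2 − 1 = 3.043%
The lowest effective annual rate is Orbit Lending at 2.787%.

Orbit Lending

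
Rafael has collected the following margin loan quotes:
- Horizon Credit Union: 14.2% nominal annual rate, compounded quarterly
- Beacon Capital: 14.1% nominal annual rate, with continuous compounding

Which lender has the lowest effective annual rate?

Horizon Credit Union: (1 + 0.142/4)^4 − 1 = 14.974%
Beacon Capital: e^0.141 − 1 = 15.142%
The lowest effective annual rate is Horizon Credit Union at 14.974%.

Horizon Credit Union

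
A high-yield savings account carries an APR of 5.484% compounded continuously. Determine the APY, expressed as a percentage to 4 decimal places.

5.6372%

With continuous compounding, EAR = e^0.05484 − 1.
e^0.05484 = 1.056372, so EAR = 0.056372 = 5.6372%.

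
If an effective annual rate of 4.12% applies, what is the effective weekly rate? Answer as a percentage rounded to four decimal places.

0.0777%

The per-week rate i satisfies (1 + i)^52 = 1 + 0.0412.
i = 1.0412^(1/52) − 1 = 0.0007767 = 0.0777%.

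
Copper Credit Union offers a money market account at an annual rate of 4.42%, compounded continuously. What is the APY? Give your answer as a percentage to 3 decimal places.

4.519%

With continuous compounding, EAR = e^0.0442 − 1.
e^0.0442 = 1.045191, so EAR = 0.045191 = 4.519%.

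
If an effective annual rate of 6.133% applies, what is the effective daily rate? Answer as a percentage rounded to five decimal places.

0.01631%

The per-day rate i satisfies (1 + i)^365 = 1 + 0.06133.
i = 1.06133^(1/365) − 1 = 0.0001631 = 0.01631%.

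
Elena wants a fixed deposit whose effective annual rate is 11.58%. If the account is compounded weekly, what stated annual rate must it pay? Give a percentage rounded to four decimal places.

(1 + r/52)^52 − 1 = 0.1158, so 1 + r/52 = 1.1158^(1/52).
r/52 = 0.002109, so r = 0.109687 = 10.9687%.

10.9687%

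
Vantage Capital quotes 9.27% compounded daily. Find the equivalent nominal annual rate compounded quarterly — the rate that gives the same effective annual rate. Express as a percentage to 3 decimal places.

EAR = (1 + 0.0927/365)^365 − 1 = 0.097120.
Solve (1 + r/4)^4 = 1.097120: r/4 = 1.097120^(1/4) − 1 = 0.023443, so r = 0.093770 = 9.377%.

9.377%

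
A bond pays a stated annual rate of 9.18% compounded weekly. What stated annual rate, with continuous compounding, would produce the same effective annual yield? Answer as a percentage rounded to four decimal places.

EAR = (1 + 0.0918/52)^52 − 1 = 0.096057.
Equivalent continuous rate: r = ln(1 + 0.096057) = 0.091719 = 9.1719%.

9.1719%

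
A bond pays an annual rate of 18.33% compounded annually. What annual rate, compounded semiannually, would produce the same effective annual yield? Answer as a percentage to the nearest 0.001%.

17.559%

Compounded annually, EAR = nominal = 0.183300.
Solve (1 + r/2)^2 = 1.183300: r/2 = 1.183300^(1/2) − 1 = 0.087796, so r = 0.175592 = 17.559%.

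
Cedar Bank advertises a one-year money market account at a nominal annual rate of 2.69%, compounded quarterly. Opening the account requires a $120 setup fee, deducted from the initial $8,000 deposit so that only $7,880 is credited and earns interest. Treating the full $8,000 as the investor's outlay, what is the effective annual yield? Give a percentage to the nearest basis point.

Value after one year: 7,880 × (1 + 0.0269/4)^4 = 7,880 × 1.027173 = $8,094.12.
Effective yield on the $8,000 outlay: 8,094.12 / 8,000 − 1 = 0.011765 = 1.18%.

1.18%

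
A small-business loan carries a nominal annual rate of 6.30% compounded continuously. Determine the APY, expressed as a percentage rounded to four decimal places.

6.5027%

With continuous compounding, EAR = e^0.0630 − 1.
e^0.0630 = 1.065027, so EAR = 0.065027 = 6.5027%.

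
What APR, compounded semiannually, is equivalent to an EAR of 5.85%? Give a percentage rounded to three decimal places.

5.767%

(1 + r/2)^2 − 1 = 0.0585, so 1 + r/2 = 1.0585^(1/2).
r/2 = 0.028834, so r = 0.057669 = 5.767%.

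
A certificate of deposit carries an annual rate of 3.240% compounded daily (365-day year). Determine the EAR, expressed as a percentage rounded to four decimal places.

EAR = (1 + 0.03240/365)^365 − 1.
= (1 + 0.000089)^365 − 1 = 1.032929 − 1 = 3.2929%.

3.2929%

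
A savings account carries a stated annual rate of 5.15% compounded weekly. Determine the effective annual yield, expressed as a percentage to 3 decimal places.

EAR = (1 + 0.0515/52)^52 − 1.
= (1 + 0.000990)^52 − 1 = 1.052822 − 1 = 5.282%.

5.282%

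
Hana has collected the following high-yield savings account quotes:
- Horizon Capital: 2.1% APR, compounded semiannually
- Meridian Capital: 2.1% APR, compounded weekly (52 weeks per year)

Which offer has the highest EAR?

Horizon Capital: (1 + 0.021/2)^2 − 1 = 2.111%
Meridian Capital: (1 + 0.021/52)^52 − 1 = 2.122%
The highest effective annual rate is Meridian Capital at 2.122%.

Meridian Capital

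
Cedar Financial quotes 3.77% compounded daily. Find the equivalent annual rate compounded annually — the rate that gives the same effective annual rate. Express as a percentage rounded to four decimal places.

3.8418%

EAR = (1 + 0.0377/365)^365 − 1 = 0.038418.
Compounded annually, the equivalent nominal rate is the EAR itself: 3.8418%.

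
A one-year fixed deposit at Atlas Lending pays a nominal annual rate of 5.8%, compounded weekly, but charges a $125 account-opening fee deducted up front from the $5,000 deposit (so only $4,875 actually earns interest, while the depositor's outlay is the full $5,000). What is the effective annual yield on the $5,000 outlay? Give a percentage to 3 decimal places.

3.319%

Value after one year: 4,875 × (1 + 0.058/52)^52 = 4,875 × 1.059681 = $5,165.94.
Effective yield on the $5,000 outlay: 5,165.94 / 5,000 − 1 = 0.033189 = 3.319%.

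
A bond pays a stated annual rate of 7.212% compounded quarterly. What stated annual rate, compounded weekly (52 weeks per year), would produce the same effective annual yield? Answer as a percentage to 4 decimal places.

EAR = (1 + 0.07212/4)^4 − 1 = 0.074094.
Solve (1 + r/52)^52 = 1.074094: r/52 = 1.074094^(1/52) − 1 = 0.001376, so r = 0.071527 = 7.1527%.

7.1527%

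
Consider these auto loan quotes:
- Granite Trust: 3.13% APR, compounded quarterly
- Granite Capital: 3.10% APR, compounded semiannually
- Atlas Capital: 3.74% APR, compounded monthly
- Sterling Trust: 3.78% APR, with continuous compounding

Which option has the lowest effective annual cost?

Granite Capital

Granite Trust: (1 + 0.0313/4)^4 − 1 = 3.167%
Granite Capital: (1 + 0.0310/2)^2 − 1 = 3.124%
Atlas Capital: (1 + 0.0374/12)^12 − 1 = 3.805%
Sterling Trust: e^0.0378 − 1 = 3.852%
The lowest effective annual rate is Granite Capital at 3.124%.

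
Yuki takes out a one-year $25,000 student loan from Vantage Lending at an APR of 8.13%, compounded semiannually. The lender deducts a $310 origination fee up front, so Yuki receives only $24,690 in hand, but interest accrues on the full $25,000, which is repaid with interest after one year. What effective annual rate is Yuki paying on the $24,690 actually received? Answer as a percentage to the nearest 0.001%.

9.655%

Amount owed after one year: 25,000 × (1 + 0.0813/2)^2 = 25,000 × 1.082952 = $27,073.81.
Effective rate on net proceeds: 27,073.81 / 24,690 − 1 = 0.096550 = 9.655%.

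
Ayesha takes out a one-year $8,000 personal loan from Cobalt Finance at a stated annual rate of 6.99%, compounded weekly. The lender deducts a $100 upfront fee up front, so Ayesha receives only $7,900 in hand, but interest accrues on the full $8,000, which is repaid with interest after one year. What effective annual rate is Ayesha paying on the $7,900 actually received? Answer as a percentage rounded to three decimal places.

8.592%

Amount owed after one year: 8,000 × (1 + 0.0699/52)^52 = 8,000 × 1.072351 = $8,578.80.
Effective rate on net proceeds: 8,578.80 / 7,900 − 1 = 0.085925 = 8.592%.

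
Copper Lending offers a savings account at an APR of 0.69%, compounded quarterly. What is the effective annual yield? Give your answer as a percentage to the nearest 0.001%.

0.692%

EAR = (1 + 0.0069/4)^4 − 1.
= (1 + 0.001725)^4 − 1 = 1.006918 − 1 = 0.692%.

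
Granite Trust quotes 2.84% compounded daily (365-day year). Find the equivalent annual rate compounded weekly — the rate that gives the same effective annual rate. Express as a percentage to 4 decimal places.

EAR = (1 + 0.0284/365)^365 − 1 = 0.028806.
Solve (1 + r/52)^52 = 1.028806: r/52 = 1.028806^(1/52) − 1 = 0.000546, so r = 0.028407 = 2.8407%.

2.8407%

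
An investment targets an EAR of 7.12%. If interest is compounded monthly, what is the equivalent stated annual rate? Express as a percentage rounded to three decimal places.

(1 + r/12)^12 − 1 = 0.0712, so 1 + r/12 = 1.0712^(1/12).
r/12 = 0.005748, so r = 0.068977 = 6.898%.

6.898%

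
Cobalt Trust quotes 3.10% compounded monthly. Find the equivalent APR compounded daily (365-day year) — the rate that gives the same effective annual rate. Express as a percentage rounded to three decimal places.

3.096%

EAR = (1 + 0.0310/12)^12 − 1 = 0.031444.
Solve (1 + r/365)^365 = 1.031444: r/365 = 1.031444^(1/365) − 1 = 0.000085, so r = 0.030961 = 3.096%.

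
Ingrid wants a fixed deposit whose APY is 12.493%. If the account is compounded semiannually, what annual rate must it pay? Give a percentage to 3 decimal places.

12.125%

(1 + r/2)^2 − 1 = 0.12493, so 1 + r/2 = 1.12493^(1/2).
r/2 = 0.060627, so r = 0.121254 = 12.125%.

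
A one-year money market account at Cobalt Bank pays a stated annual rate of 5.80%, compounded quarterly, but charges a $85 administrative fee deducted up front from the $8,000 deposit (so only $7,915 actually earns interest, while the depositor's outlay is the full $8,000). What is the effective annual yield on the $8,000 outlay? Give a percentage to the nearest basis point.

Value after one year: 7,915 × (1 + 0.0580/4)^4 = 7,915 × 1.059274 = $8,384.15.
Effective yield on the $8,000 outlay: 8,384.15 / 8,000 − 1 = 0.048019 = 4.80%.

4.80%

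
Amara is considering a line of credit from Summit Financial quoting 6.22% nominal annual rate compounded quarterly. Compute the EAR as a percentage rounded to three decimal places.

EAR = (1 + 0.0622/4)^4 − 1.
= 1.063666 − 1 = 6.367%.

6.367%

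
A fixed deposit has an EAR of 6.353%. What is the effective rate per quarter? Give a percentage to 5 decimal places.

The per-quarter rate i satisfies (1 + i)^4 = 1 + 0.06353.
i = 1.06353^(1/4) − 1 = 0.0155176 = 1.55176%.

1.55176%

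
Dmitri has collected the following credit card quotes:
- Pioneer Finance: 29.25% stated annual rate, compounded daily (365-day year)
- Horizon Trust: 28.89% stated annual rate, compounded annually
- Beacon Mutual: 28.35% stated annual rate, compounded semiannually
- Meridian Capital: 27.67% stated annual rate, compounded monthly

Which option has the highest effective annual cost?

Pioneer Finance

Pioneer Finance: (1 + 0.2925/365)^365 − 1 = 33.962%
Horizon Trust: compounded annually, EAR = 28.890%
Beacon Mutual: (1 + 0.2835/2)^2 − 1 = 30.359%
Meridian Capital: (1 + 0.2767/12)^12 − 1 = 31.463%
The highest effective annual rate is Pioneer Finance at 33.962%.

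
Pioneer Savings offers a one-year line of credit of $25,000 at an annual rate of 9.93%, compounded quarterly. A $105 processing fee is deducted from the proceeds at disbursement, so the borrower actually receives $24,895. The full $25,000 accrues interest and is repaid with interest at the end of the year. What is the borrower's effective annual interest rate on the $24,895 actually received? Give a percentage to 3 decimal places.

10.771%

Amount owed after one year: 25,000 × (1 + 0.0993/4)^4 = 25,000 × 1.103059 = $27,576.48.
Effective rate on net proceeds: 27,576.48 / 24,895 − 1 = 0.107712 = 10.771%.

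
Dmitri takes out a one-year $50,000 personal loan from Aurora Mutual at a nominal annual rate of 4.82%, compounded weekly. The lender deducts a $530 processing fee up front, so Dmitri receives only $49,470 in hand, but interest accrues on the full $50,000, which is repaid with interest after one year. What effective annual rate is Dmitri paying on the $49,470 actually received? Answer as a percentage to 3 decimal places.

Amount owed after one year: 50,000 × (1 + 0.0482/52)^52 = 50,000 × 1.049357 = $52,467.85.
Effective rate on net proceeds: 52,467.85 / 49,470 − 1 = 0.060599 = 6.060%.

6.060%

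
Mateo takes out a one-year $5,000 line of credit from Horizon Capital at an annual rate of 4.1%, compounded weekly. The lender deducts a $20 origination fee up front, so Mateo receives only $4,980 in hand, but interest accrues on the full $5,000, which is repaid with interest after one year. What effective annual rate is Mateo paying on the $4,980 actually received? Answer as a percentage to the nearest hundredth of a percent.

4.60%

Amount owed after one year: 5,000 × (1 + 0.041/52)^52 = 5,000 × 1.041835 = $5,209.18.
Effective rate on net proceeds: 5,209.18 / 4,980 − 1 = 0.046019 = 4.60%.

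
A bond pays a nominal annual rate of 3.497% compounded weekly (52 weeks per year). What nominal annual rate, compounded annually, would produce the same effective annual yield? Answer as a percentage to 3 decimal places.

3.558%

EAR = (1 + 0.03497/52)^52 − 1 = 0.035576.
Compounded annually, the equivalent nominal rate is the EAR itself: 3.558%.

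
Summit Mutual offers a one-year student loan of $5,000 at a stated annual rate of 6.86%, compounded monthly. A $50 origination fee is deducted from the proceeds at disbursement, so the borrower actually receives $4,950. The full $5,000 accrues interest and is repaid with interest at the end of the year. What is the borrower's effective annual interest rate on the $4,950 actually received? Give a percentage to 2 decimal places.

Amount owed after one year: 5,000 × (1 + 0.0686/12)^12 = 5,000 × 1.070799 = $5,353.99.
Effective rate on net proceeds: 5,353.99 / 4,950 − 1 = 0.081615 = 8.16%.

8.16%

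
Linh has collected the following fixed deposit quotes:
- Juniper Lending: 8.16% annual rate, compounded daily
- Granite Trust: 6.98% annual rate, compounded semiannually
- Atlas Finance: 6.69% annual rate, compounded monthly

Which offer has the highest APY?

Juniper Lending: (1 + 0.0816/365)^365 − 1 = 8.501%
Granite Trust: (1 + 0.0698/2)^2 − 1 = 7.102%
Atlas Finance: (1 + 0.0669/12)^12 − 1 = 6.899%
The highest effective annual rate is Juniper Lending at 8.501%.

Juniper Lending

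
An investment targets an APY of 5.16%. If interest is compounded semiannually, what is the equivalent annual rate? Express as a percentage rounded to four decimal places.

(1 + r/2)^2 − 1 = 0.0516, so 1 + r/2 = 1.0516^(1/2).
r/2 = 0.025475, so r = 0.050951 = 5.0951%.

5.0951%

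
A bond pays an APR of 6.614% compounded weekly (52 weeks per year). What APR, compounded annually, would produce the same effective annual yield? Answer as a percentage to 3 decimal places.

6.833%

EAR = (1 + 0.06614/52)^52 − 1 = 0.068331.
Compounded annually, the equivalent nominal rate is the EAR itself: 6.833%.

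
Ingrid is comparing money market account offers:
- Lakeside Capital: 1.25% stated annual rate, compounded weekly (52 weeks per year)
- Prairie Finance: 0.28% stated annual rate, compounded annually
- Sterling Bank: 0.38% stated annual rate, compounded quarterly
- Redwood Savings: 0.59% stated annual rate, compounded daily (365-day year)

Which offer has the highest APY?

Lakeside Capital

Lakeside Capital: (1 + 0.0125/52)^52 − 1 = 1.258%
Prairie Finance: compounded annually, EAR = 0.280%
Sterling Bank: (1 + 0.0038/4)^4 − 1 = 0.381%
Redwood Savings: (1 + 0.0059/365)^365 − 1 = 0.592%
The highest effective annual rate is Lakeside Capital at 1.258%.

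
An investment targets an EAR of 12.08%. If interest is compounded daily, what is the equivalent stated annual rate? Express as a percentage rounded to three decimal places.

(1 + r/365)^365 − 1 = 0.1208, so 1 + r/365 = 1.1208^(1/365).
r/365 = 0.000312, so r = 0.114061 = 11.406%.

11.406%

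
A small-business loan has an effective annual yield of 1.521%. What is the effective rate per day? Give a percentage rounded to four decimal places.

0.0041%

The per-day rate i satisfies (1 + i)^365 = 1 + 0.01521.
i = 1.01521^(1/365) − 1 = 0.0000414 = 0.0041%.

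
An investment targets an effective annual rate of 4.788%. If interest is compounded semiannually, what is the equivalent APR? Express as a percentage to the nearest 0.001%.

(1 + r/2)^2 − 1 = 0.04788, so 1 + r/2 = 1.04788^(1/2).
r/2 = 0.023660, so r = 0.047320 = 4.732%.

4.732%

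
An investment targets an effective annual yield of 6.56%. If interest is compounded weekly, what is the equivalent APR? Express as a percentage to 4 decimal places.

(1 + r/52)^52 − 1 = 0.0656, so 1 + r/52 = 1.0656^(1/52).
r/52 = 0.001223, so r = 0.063577 = 6.3577%.

6.3577%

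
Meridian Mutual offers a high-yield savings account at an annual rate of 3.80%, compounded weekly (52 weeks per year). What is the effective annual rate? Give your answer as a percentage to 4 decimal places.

3.8717%

EAR = (1 + 0.0380/52)^52 − 1.
= 1.038717 − 1 = 3.8717%.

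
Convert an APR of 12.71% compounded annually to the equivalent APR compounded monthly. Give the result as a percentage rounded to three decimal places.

Compounded annually, EAR = nominal = 0.127100.
Solve (1 + r/12)^12 = 1.127100: r/12 = 1.127100^(1/12) − 1 = 0.010021, so r = 0.120246 = 12.025%.

12.025%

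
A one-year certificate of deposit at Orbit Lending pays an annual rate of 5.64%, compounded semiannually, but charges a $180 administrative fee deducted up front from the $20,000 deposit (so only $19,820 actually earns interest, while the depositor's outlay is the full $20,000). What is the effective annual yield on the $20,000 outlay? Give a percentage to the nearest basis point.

4.77%

Value after one year: 19,820 × (1 + 0.0564/2)^2 = 19,820 × 1.057195 = $20,953.61.
Effective yield on the $20,000 outlay: 20,953.61 / 20,000 − 1 = 0.047680 = 4.77%.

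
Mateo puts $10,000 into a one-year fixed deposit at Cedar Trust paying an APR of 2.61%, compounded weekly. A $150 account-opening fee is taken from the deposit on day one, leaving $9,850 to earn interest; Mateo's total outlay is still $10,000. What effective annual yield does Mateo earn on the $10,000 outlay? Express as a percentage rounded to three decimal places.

1.104%

Value after one year: 9,850 × (1 + 0.0261/52)^52 = 9,850 × 1.026437 = $10,110.40.
Effective yield on the $10,000 outlay: 10,110.40 / 10,000 − 1 = 0.011040 = 1.104%.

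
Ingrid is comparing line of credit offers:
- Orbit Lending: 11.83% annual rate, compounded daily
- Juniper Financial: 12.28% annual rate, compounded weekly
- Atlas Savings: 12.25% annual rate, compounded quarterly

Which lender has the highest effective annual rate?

Orbit Lending: (1 + 0.1183/365)^365 − 1 = 12.556%
Juniper Financial: (1 + 0.1228/52)^52 − 1 = 13.049%
Atlas Savings: (1 + 0.1225/4)^4 − 1 = 12.824%
The highest effective annual rate is Juniper Financial at 13.049%.

Juniper Financial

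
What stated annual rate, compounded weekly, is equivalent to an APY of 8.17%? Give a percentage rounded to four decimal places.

(1 + r/52)^52 − 1 = 0.0817, so 1 + r/52 = 1.0817^(1/52).
r/52 = 0.001511, so r = 0.078593 = 7.8593%.

7.8593%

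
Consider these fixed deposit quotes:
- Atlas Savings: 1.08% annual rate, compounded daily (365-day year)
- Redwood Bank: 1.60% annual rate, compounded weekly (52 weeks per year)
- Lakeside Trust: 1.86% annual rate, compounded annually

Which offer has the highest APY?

Atlas Savings: (1 + 0.0108/365)^365 − 1 = 1.086%
Redwood Bank: (1 + 0.0160/52)^52 − 1 = 1.613%
Lakeside Trust: compounded annually, EAR = 1.860%
The highest effective annual rate is Lakeside Trust at 1.860%.

Lakeside Trust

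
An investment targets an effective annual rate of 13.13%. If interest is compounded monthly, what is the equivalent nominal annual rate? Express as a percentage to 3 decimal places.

(1 + r/12)^12 − 1 = 0.1313, so 1 + r/12 = 1.1313^(1/12).
r/12 = 0.010334, so r = 0.124004 = 12.400%.

12.400%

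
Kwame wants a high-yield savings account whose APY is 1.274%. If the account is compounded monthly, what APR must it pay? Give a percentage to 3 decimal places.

1.267%

(1 + r/12)^12 − 1 = 0.01274, so 1 + r/12 = 1.01274^(1/12).
r/12 = 0.001056, so r = 0.012666 = 1.267%.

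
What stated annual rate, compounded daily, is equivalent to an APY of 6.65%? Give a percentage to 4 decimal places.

(1 + r/365)^365 − 1 = 0.0665, so 1 + r/365 = 1.0665^(1/365).
r/365 = 0.000176, so r = 0.064388 = 6.4388%.

6.4388%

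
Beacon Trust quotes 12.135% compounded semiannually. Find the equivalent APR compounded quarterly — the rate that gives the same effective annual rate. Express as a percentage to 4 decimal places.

11.9563%

EAR = (1 + 0.12135/2)^2 − 1 = 0.125031.
Solve (1 + r/4)^4 = 1.125031: r/4 = 1.125031^(1/4) − 1 = 0.029891, so r = 0.119563 = 11.9563%.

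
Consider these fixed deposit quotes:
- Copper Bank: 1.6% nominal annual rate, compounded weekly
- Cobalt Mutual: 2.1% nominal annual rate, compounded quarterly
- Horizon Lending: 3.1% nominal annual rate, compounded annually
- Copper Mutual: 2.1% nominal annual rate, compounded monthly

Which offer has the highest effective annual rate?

Horizon Lending

Copper Bank: (1 + 0.016/52)^52 − 1 = 1.613%
Cobalt Mutual: (1 + 0.021/4)^4 − 1 = 2.117%
Horizon Lending: compounded annually, EAR = 3.100%
Copper Mutual: (1 + 0.021/12)^12 − 1 = 2.120%
The highest effective annual rate is Horizon Lending at 3.100%.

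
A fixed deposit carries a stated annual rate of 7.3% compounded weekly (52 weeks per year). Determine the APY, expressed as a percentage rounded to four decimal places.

EAR = (1 + 0.073/52)^52 − 1.
= (1 + 0.001404)^52 − 1 = 1.075675 − 1 = 7.5675%.

7.5675%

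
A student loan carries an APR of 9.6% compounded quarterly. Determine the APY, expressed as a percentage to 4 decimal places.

9.9512%

EAR = (1 + 0.096/4)^4 − 1.
= 1.099512 − 1 = 9.9512%.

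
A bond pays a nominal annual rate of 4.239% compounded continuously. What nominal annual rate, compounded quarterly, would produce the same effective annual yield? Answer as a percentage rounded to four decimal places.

4.2615%

EAR under continuous compounding: e^0.04239 − 1 = 0.043301.
Solve (1 + r/4)^4 = 1.043301: r/4 = 1.043301^(1/4) − 1 = 0.010654, so r = 0.042615 = 4.2615%.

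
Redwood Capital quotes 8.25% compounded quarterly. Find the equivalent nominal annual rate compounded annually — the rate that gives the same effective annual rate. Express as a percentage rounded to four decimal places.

EAR = (1 + 0.0825/4)^4 − 1 = 0.085088.
Compounded annually, the equivalent nominal rate is the EAR itself: 8.5088%.

8.5088%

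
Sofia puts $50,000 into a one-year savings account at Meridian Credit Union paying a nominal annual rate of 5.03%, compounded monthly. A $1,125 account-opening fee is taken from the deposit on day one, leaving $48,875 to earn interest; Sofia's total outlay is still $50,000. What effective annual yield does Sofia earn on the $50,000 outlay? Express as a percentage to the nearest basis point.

Value after one year: 48,875 × (1 + 0.0503/12)^12 = 48,875 × 1.051476 = $51,390.89.
Effective yield on the $50,000 outlay: 51,390.89 / 50,000 − 1 = 0.027818 = 2.78%.

2.78%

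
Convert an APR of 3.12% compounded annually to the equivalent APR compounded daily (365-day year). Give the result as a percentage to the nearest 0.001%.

Compounded annually, EAR = nominal = 0.031200.
Solve (1 + r/365)^365 = 1.031200: r/365 = 1.031200^(1/365) − 1 = 0.000084, so r = 0.030724 = 3.072%.

3.072%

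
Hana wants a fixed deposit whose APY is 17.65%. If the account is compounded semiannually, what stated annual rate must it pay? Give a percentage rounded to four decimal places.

16.9332%

(1 + r/2)^2 − 1 = 0.1765, so 1 + r/2 = 1.1765^(1/2).
r/2 = 0.084666, so r = 0.169332 = 16.9332%.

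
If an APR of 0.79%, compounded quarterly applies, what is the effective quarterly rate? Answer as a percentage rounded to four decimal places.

With a nominal annual rate compounded quarterly, the periodic rate is the nominal rate divided by 4.
i = 0.0079 / 4 = 0.0019750 = 0.1975%.

0.1975%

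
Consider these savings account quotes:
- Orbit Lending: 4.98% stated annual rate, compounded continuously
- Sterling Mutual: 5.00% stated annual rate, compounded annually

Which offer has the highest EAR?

Orbit Lending: e^0.0498 − 1 = 5.106%
Sterling Mutual: compounded annually, EAR = 5.000%
The highest effective annual rate is Orbit Lending at 5.106%.

Orbit Lending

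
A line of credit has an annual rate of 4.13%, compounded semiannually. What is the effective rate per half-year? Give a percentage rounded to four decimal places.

2.0650%

With a nominal annual rate compounded semiannually, the periodic rate is the nominal rate divided by 2.
i = 0.0413 / 2 = 0.0206500 = 2.0650%.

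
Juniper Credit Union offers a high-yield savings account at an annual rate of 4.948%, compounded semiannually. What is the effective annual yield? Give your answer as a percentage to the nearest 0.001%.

EAR = (1 + 0.04948/2)^2 − 1.
= (1 + 0.024740)^2 − 1 = 1.050092 − 1 = 5.009%.

5.009%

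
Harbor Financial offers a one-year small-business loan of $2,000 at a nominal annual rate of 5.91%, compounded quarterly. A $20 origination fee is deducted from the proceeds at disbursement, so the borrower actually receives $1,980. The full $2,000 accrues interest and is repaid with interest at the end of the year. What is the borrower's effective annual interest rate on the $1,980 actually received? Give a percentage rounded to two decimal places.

7.11%

Amount owed after one year: 2,000 × (1 + 0.0591/4)^4 = 2,000 × 1.060423 = $2,120.85.
Effective rate on net proceeds: 2,120.85 / 1,980 − 1 = 0.071134 = 7.11%.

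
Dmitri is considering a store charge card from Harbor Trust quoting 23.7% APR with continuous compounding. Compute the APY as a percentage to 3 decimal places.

With continuous compounding, EAR = e^0.237 − 1.
e^0.237 = 1.267441, so EAR = 0.267441 = 26.744%.

26.744%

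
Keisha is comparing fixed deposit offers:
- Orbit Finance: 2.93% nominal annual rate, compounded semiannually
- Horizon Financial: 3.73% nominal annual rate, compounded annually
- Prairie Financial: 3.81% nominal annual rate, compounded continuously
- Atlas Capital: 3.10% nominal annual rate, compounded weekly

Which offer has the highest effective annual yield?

Prairie Financial

Orbit Finance: (1 + 0.0293/2)^2 − 1 = 2.951%
Horizon Financial: compounded annually, EAR = 3.730%
Prairie Financial: e^0.0381 − 1 = 3.884%
Atlas Capital: (1 + 0.0310/52)^52 − 1 = 3.148%
The highest effective annual rate is Prairie Financial at 3.884%.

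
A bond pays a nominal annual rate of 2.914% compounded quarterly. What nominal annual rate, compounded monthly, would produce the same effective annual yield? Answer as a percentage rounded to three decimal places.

EAR = (1 + 0.02914/4)^4 − 1 = 0.029460.
Solve (1 + r/12)^12 = 1.029460: r/12 = 1.029460^(1/12) − 1 = 0.002422, so r = 0.029070 = 2.907%.

2.907%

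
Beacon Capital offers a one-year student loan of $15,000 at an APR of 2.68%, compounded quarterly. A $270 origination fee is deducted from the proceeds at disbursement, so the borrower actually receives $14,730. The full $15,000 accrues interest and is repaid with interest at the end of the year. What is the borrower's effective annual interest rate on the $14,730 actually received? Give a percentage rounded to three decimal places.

Amount owed after one year: 15,000 × (1 + 0.0268/4)^4 = 15,000 × 1.027071 = $15,406.06.
Effective rate on net proceeds: 15,406.06 / 14,730 − 1 = 0.045897 = 4.590%.

4.590%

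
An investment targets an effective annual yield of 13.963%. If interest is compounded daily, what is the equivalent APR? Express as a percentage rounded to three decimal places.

(1 + r/365)^365 − 1 = 0.13963, so 1 + r/365 = 1.13963^(1/365).
r/365 = 0.000358, so r = 0.130727 = 13.073%.

13.073%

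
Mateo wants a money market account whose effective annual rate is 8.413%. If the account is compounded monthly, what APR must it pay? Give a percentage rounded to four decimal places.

8.1050%

(1 + r/12)^12 − 1 = 0.08413, so 1 + r/12 = 1.08413^(1/12).
r/12 = 0.006754, so r = 0.081050 = 8.1050%.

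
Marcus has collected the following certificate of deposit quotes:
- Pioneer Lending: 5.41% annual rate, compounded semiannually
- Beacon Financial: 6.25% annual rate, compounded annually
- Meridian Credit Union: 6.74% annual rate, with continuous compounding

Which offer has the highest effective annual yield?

Pioneer Lending: (1 + 0.0541/2)^2 − 1 = 5.483%
Beacon Financial: compounded annually, EAR = 6.250%
Meridian Credit Union: e^0.0674 − 1 = 6.972%
The highest effective annual rate is Meridian Credit Union at 6.972%.

Meridian Credit Union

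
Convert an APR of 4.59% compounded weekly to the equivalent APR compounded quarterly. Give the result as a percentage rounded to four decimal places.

4.6144%

EAR = (1 + 0.0459/52)^52 − 1 = 0.046949.
Solve (1 + r/4)^4 = 1.046949: r/4 = 1.046949^(1/4) − 1 = 0.011536, so r = 0.046144 = 4.6144%.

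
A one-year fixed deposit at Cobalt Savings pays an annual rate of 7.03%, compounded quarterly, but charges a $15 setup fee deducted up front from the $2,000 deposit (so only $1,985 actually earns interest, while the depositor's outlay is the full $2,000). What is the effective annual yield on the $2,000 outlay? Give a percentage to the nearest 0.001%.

6.413%

Value after one year: 1,985 × (1 + 0.0703/4)^4 = 1,985 × 1.072175 = $2,128.27.
Effective yield on the $2,000 outlay: 2,128.27 / 2,000 − 1 = 0.064134 = 6.413%.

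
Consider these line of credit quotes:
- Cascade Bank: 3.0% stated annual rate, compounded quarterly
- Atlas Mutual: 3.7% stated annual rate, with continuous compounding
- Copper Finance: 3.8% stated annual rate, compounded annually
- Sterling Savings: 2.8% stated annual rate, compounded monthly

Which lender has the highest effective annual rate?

Cascade Bank: (1 + 0.030/4)^4 − 1 = 3.034%
Atlas Mutual: e^0.037 − 1 = 3.769%
Copper Finance: compounded annually, EAR = 3.800%
Sterling Savings: (1 + 0.028/12)^12 − 1 = 2.836%
The highest effective annual rate is Copper Finance at 3.800%.

Copper Finance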